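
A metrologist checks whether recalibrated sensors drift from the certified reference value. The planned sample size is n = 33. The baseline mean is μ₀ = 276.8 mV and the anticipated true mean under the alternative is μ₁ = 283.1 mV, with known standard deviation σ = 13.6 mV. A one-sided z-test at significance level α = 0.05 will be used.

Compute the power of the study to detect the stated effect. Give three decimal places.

Standardized effect: d = |μ₁ − μ₀| / σ = |283.1 − 276.8| / 13.6 = 0.4632
Noncentrality parameter: δ = d·√n = 0.4632 × √33 = 2.6611
One-sided α = 0.05 → critical value z_{0.05} = 1.645.
Power = Φ(δ − 1.645) = Φ(1.016) = 0.8452.

Power ≈ 0.845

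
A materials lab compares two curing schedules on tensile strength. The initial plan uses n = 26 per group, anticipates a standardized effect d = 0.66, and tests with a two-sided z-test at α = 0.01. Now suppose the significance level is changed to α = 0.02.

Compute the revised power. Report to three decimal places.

δ = d·√(n/2) = 0.66 × √(26/2) = 2.3797 (unchanged). New critical value: z_{0.01} = 2.326.
Revised power = Φ(δ − 2.326) + Φ(−δ − 2.326) = Φ(0.053) + Φ(-4.706) = 0.5213 + 0.0000 = 0.5213.

Power ≈ 0.521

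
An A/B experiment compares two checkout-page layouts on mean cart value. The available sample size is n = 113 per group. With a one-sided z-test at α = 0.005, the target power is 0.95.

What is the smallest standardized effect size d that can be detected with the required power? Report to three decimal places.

d ≈ 0.562

Need Φ(δ − 2.576) = 0.95, so δ = 2.576 + 1.645 = 4.221.
δ = d·√(n/2) ⇒ d = δ/√(n/2) = 4.221/√(113/2) = 0.5615.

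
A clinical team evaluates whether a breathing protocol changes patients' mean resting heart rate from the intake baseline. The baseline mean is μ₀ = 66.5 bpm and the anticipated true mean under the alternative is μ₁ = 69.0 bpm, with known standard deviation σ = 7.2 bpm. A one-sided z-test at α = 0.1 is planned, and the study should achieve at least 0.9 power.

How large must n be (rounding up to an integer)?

Standardized effect: d = |μ₁ − μ₀| / σ = |69.0 − 66.5| / 7.2 = 0.3472
Set Φ(δ − 1.282) = 0.9; then δ − 1.282 = Φ⁻¹(0.9) = 1.282, giving δ = 2.563.
δ = d·√n ⇒ n = (δ/d)² = (2.563 / 0.3472)² = 54.49.
Round up to the next whole unit.

n = 55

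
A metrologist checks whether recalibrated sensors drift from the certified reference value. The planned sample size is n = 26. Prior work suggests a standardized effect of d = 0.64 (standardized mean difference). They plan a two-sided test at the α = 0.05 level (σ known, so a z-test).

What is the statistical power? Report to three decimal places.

Noncentrality parameter: δ = d·√n = 0.64 × √26 = 3.2634
Two-sided α = 0.05 → critical value z_{0.025} = 1.960.
Power = Φ(δ − 1.960) + Φ(−δ − 1.960) = Φ(1.303) + Φ(-5.223) = 0.9038 + 0.0000 = 0.9038.

Power ≈ 0.904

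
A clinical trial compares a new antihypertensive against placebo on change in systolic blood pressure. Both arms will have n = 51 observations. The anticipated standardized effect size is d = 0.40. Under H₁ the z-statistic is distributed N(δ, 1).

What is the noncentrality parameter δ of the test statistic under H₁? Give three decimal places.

δ ≈ 2.020

The noncentrality parameter scales effect size by the design's sample-size factor: δ = d·√(n/2) = 0.40 × √(51/2) = 2.0199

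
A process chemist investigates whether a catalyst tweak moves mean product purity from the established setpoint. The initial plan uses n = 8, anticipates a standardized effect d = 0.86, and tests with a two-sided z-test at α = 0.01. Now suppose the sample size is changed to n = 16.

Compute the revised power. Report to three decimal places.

With n = 16: δ = d·√n = 0.86 × √16 = 3.4400. Critical value z_{0.005} = 2.576.
Revised power = Φ(δ − 2.576) + Φ(−δ − 2.576) = Φ(0.864) + Φ(-6.016) = 0.8063 + 0.0000 = 0.8063.

Power ≈ 0.806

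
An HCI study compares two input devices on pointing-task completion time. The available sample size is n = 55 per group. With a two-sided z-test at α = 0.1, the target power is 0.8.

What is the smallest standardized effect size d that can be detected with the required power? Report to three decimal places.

d ≈ 0.474

Required noncentrality: δ = z_{0.05} + z_{0.20} = 1.645 + 0.842 = 2.486.
(Lower-tail contribution to power is negligible for δ > 0.)
δ = d·√(n/2) ⇒ d = δ/√(n/2) = 2.486/√(55/2) = 0.4742.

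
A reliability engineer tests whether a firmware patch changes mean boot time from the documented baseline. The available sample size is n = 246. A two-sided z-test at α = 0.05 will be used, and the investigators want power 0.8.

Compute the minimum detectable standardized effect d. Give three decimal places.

d ≈ 0.179

Required noncentrality: δ = z_{0.025} + z_{0.20} = 1.960 + 0.842 = 2.802.
(Lower-tail contribution to power is negligible for δ > 0.)
δ = d·√n ⇒ d = δ/√n = 2.802/√246 = 0.1786.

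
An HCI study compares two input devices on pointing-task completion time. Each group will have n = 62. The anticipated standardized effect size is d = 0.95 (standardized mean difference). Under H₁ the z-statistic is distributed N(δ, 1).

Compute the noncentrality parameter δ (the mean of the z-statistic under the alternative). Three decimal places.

δ = d·√(n/2) = 0.95 × √(62/2) = 5.2894

δ ≈ 5.289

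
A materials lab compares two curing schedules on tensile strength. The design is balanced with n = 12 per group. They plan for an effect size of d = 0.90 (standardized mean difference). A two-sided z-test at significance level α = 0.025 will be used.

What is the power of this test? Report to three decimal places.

Power ≈ 0.485

Noncentrality parameter: δ = d·√(n/2) = 0.90 × √(12/2) = 2.2045
Two-sided α = 0.025 → critical value z_{0.0125} = 2.241.
Power = Φ(δ − 2.241) + Φ(−δ − 2.241) = Φ(-0.037) + Φ(-4.446) = 0.4853 + 0.0000 = 0.4853.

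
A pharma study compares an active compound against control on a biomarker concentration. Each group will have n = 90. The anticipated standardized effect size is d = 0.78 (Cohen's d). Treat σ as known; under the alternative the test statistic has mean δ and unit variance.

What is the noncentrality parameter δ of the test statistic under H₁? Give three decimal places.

The noncentrality parameter scales effect size by the design's sample-size factor: δ = d·√(n/2) = 0.78 × √(90/2) = 5.2324

δ ≈ 5.232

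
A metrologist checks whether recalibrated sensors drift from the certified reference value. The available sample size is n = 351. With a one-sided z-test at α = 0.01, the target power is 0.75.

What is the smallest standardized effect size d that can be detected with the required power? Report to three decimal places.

d ≈ 0.160

Required noncentrality: δ = z_{0.01} + z_{0.25} = 2.326 + 0.674 = 3.001.
δ = d·√n ⇒ d = δ/√n = 3.001/√351 = 0.1602.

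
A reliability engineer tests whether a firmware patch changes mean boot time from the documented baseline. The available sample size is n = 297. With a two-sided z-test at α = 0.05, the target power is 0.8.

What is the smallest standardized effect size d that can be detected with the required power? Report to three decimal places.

d ≈ 0.163

Required noncentrality: δ = z_{0.025} + z_{0.20} = 1.960 + 0.842 = 2.802.
(The second rejection-region term Φ(−δ − z_{α/2}) is negligible and dropped.)
δ = d·√n ⇒ d = δ/√n = 2.802/√297 = 0.1626.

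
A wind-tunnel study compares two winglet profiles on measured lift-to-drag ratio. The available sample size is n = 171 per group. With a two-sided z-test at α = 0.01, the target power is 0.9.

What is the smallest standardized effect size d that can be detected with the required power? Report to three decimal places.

Need Φ(δ − 2.576) = 0.9, so δ = 2.576 + 1.282 = 3.857.
(The second rejection-region term Φ(−δ − z_{α/2}) is negligible and dropped.)
δ = d·√(n/2) ⇒ d = δ/√(n/2) = 3.857/√(171/2) = 0.4172.

d ≈ 0.417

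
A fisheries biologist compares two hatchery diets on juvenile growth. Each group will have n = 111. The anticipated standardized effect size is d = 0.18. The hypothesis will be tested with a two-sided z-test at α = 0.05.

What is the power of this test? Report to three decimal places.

Power ≈ 0.268

Noncentrality parameter: λ = d·√(n/2) = 0.18 × √(111/2) = 1.3410
Two-sided α = 0.05 → critical value z_{0.025} = 1.960.
Power = Φ(λ − 1.960) + Φ(−λ − 1.960) = Φ(-0.619) + Φ(-3.301) = 0.2680 + 0.0005 = 0.2684.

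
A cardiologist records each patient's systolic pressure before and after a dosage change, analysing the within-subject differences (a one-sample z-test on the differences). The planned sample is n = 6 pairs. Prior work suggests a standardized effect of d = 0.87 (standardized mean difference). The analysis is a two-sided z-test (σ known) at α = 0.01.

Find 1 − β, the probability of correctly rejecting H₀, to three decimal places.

Power ≈ 0.328

Noncentrality parameter: δ = d·√n = 0.87 × √6 = 2.1311
Critical value for a two-sided test at α = 0.01: z_{α/2} = 2.576.
Power = Φ(δ − 2.576) + Φ(−δ − 2.576) = Φ(-0.445) + Φ(-4.707) = 0.3282 + 0.0000 = 0.3282.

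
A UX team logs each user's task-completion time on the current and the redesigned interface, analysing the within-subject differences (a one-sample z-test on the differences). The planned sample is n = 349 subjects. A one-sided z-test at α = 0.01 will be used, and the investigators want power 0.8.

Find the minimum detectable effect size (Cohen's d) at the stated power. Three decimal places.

d ≈ 0.170

Required noncentrality: δ = z_{0.01} + z_{0.20} = 2.326 + 0.842 = 3.168.
δ = d·√n ⇒ d = δ/√n = 3.168/√349 = 0.1696.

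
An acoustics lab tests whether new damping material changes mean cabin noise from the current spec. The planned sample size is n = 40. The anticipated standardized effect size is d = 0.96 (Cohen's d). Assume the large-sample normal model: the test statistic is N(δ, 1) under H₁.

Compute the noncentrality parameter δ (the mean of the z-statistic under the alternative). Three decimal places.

δ ≈ 6.072

The noncentrality parameter scales effect size by the design's sample-size factor: δ = d·√n = 0.96 × √40 = 6.0716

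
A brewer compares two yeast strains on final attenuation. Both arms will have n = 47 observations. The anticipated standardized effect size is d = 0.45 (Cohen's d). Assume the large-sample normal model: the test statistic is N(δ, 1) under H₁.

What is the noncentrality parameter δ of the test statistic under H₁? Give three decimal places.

δ ≈ 2.181

The noncentrality parameter scales effect size by the design's sample-size factor: δ = d·√(n/2) = 0.45 × √(47/2) = 2.1815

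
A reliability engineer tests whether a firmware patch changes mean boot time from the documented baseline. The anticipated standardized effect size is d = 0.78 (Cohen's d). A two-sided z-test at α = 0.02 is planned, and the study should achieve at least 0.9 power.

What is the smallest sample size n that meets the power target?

n = 22

Set Φ(δ − 2.326) = 0.9; then δ − 2.326 = Φ⁻¹(0.9) = 1.282, giving δ = 3.608.
(Ignoring the negligible lower-tail rejection probability gives the usual closed-form inversion.)
δ = d·√n ⇒ n = (δ/d)² = (3.608 / 0.78)² = 21.40.
Rounding up, n = 22.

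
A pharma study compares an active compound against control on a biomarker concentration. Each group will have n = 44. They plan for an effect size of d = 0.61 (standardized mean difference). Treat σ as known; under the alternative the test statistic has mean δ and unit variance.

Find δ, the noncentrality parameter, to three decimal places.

The noncentrality parameter scales effect size by the design's sample-size factor: δ = d·√(n/2) = 0.61 × √(44/2) = 2.8612

δ ≈ 2.861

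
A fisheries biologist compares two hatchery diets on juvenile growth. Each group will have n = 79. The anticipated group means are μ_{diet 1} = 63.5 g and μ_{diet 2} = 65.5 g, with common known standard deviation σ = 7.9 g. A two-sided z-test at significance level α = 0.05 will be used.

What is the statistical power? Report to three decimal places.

Standardized effect: d = |μ_{diet 1} − μ_{diet 2}| / σ = |63.5 − 65.5| / 7.9 = 0.2532
Noncentrality parameter: δ = d·√(n/2) = 0.2532 × √(79/2) = 1.5911
Critical value for a two-sided test at α = 0.05: z_{α/2} = 1.960.
Power = Φ(δ − 1.960) + Φ(−δ − 1.960) = Φ(-0.369) + Φ(-3.551) = 0.3561 + 0.0002 = 0.3563.

Power ≈ 0.356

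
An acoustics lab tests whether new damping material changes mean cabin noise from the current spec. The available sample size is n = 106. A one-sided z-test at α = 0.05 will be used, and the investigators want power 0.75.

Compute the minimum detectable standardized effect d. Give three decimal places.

Need Φ(δ − 1.645) = 0.75, so δ = 1.645 + 0.674 = 2.319.
δ = d·√n ⇒ d = δ/√n = 2.319/√106 = 0.2253.

d ≈ 0.225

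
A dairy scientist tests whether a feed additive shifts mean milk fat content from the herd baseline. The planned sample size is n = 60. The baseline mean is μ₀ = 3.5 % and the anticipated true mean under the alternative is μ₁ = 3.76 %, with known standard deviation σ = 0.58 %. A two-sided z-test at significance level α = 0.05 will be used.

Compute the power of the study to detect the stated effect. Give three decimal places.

Power ≈ 0.935

Standardized effect: d = |μ₁ − μ₀| / σ = |3.76 − 3.5| / 0.58 = 0.4483
Noncentrality parameter: δ = d·√n = 0.4483 × √60 = 3.4723
Two-sided α = 0.05 → critical value z_{0.025} = 1.960.
Power = Φ(δ − 1.960) + Φ(−δ − 1.960) = Φ(1.512) + Φ(-5.432) = 0.9348 + 0.0000 = 0.9348.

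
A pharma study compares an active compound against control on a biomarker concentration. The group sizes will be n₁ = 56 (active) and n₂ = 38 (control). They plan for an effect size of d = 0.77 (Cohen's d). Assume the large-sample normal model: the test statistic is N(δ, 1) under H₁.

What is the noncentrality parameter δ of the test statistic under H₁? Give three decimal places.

δ ≈ 3.664

δ = d / √(1/n₁ + 1/n₂) = 0.77 / √(1/56 + 1/38) = 3.6636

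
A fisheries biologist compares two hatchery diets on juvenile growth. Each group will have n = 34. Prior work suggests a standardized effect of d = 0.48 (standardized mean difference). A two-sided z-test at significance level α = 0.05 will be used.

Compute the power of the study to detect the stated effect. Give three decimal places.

Power ≈ 0.508

Noncentrality parameter: δ = d·√(n/2) = 0.48 × √(34/2) = 1.9791
Two-sided α = 0.05 → critical value z_{0.025} = 1.960.
Power = Φ(δ − 1.960) + Φ(−δ − 1.960) = Φ(0.019) + Φ(-3.939) = 0.5076 + 0.0000 = 0.5077.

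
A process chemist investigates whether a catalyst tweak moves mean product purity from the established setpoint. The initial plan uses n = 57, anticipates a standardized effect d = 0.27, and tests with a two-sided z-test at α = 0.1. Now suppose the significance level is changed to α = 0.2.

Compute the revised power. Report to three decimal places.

δ = d·√n = 0.27 × √57 = 2.0385 (unchanged). New critical value: z_{0.1} = 1.282.
Revised power = Φ(δ − 1.282) + Φ(−δ − 1.282) = Φ(0.757) + Φ(-3.320) = 0.7754 + 0.0005 = 0.7759.

Power ≈ 0.776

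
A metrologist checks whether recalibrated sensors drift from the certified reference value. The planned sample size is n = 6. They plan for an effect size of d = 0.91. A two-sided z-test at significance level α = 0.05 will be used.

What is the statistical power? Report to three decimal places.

Noncentrality parameter: δ = d·√n = 0.91 × √6 = 2.2290
Critical value for a two-sided test at α = 0.05: z_{α/2} = 1.960.
Power = Φ(δ − 1.960) + Φ(−δ − 1.960) = Φ(0.269) + Φ(-4.189) = 0.6061 + 0.0000 = 0.6061.

Power ≈ 0.606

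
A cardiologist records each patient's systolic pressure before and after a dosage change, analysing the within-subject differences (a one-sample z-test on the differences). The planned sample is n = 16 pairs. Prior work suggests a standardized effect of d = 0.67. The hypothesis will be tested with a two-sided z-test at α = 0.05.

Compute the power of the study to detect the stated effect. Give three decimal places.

Power ≈ 0.764

Noncentrality parameter: δ = d·√n = 0.67 × √16 = 2.6800
Two-sided α = 0.05 → critical value z_{0.025} = 1.960.
Power = Φ(δ − 1.960) + Φ(−δ − 1.960) = Φ(0.720) + Φ(-4.640) = 0.7642 + 0.0000 = 0.7643.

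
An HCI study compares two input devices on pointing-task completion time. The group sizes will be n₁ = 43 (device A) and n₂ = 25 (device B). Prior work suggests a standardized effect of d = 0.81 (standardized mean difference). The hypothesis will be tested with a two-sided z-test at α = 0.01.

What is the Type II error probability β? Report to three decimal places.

β ≈ 0.260

Noncentrality parameter: δ = d / √(1/n₁ + 1/n₂) = 0.81 / √(1/43 + 1/25) = 3.2206
Critical value for a two-sided test at α = 0.01: z_{α/2} = 2.576.
Power = Φ(δ − 2.576) + Φ(−δ − 2.576) = Φ(0.645) + Φ(-5.796) = 0.7405 + 0.0000 = 0.7405.
Type II error: β = 1 − power = 1 − 0.7405 = 0.2595.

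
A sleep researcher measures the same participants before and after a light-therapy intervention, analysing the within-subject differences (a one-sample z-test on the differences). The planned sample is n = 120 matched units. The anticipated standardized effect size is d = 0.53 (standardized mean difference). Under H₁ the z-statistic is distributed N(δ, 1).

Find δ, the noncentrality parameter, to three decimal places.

The noncentrality parameter scales effect size by the design's sample-size factor: δ = d·√n = 0.53 × √120 = 5.8059

δ ≈ 5.806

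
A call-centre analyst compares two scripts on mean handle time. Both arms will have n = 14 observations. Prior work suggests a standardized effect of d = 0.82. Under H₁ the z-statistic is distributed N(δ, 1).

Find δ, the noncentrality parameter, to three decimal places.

δ = d·√(n/2) = 0.82 × √(14/2) = 2.1695

δ ≈ 2.170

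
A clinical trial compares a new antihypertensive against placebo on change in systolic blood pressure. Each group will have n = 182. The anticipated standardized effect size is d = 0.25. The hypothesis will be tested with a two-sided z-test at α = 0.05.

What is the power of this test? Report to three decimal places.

Power ≈ 0.665

Noncentrality parameter: δ = d·√(n/2) = 0.25 × √(182/2) = 2.3848
Two-sided α = 0.05 → critical value z_{0.025} = 1.960.
Power = Φ(δ − 1.960) + Φ(−δ − 1.960) = Φ(0.425) + Φ(-4.345) = 0.6645 + 0.0000 = 0.6645.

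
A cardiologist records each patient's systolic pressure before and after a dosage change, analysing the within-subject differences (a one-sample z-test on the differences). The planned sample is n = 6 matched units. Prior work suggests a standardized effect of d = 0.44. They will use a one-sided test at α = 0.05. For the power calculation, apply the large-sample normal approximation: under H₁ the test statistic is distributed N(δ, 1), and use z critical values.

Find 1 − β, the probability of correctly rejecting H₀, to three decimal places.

Noncentrality parameter: δ = d·√n = 0.44 × √6 = 1.0778
Critical value for a one-sided test at α = 0.05: z_α = 1.645.
Power = Φ(δ − 1.645) = Φ(-0.567) = 0.2853.

Power ≈ 0.285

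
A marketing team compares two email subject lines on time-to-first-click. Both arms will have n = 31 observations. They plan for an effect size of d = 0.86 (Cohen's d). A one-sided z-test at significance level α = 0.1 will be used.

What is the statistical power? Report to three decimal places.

Noncentrality parameter: δ = d·√(n/2) = 0.86 × √(31/2) = 3.3858
Critical value for a one-sided test at α = 0.1: z_α = 1.282.
Power = Φ(δ − 1.282) = Φ(2.104) = 0.9823.

Power ≈ 0.982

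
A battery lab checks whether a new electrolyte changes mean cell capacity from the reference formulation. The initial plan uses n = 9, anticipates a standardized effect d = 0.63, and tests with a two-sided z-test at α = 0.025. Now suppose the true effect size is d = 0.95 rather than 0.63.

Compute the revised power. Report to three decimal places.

Power ≈ 0.729

With d = 0.95: δ = d·√n = 0.95 × √9 = 2.8500. Critical value z_{0.0125} = 2.241.
Revised power = Φ(δ − 2.241) + Φ(−δ − 2.241) = Φ(0.609) + Φ(-5.091) = 0.7286 + 0.0000 = 0.7286.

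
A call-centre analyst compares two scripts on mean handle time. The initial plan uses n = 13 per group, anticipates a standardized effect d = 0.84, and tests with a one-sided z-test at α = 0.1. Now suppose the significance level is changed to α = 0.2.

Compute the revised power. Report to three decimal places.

Power ≈ 0.903

δ = d·√(n/2) = 0.84 × √(13/2) = 2.1416 (unchanged). New critical value: z_{0.2} = 0.842.
Revised power = P(Z > 0.842 − δ) = Φ(1.300) = 0.9032.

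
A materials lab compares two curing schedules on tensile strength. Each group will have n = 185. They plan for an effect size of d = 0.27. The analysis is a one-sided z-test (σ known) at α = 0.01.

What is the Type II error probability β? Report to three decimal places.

β ≈ 0.393

Noncentrality parameter: δ = d·√(n/2) = 0.27 × √(185/2) = 2.5968
Critical value for a one-sided test at α = 0.01: z_α = 2.326.
Power = Φ(δ − 2.326) = Φ(0.270) = 0.6066.
Type II error: β = 1 − power = 1 − 0.6066 = 0.3934.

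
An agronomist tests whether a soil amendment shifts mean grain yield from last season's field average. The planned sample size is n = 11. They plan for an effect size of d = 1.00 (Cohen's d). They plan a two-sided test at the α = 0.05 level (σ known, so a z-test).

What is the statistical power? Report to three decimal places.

Noncentrality parameter: δ = d·√n = 1.00 × √11 = 3.3166
Two-sided α = 0.05 → critical value z_{0.025} = 1.960.
Power = Φ(δ − 1.960) + Φ(−δ − 1.960) = Φ(1.357) + Φ(-5.277) = 0.9126 + 0.0000 = 0.9126.

Power ≈ 0.913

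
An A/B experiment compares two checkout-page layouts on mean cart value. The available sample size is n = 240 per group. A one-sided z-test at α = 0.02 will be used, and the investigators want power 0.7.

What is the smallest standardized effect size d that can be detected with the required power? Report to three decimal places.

d ≈ 0.235

Required noncentrality: δ = z_{0.02} + z_{0.30} = 2.054 + 0.524 = 2.578.
δ = d·√(n/2) ⇒ d = δ/√(n/2) = 2.578/√(240/2) = 0.2354.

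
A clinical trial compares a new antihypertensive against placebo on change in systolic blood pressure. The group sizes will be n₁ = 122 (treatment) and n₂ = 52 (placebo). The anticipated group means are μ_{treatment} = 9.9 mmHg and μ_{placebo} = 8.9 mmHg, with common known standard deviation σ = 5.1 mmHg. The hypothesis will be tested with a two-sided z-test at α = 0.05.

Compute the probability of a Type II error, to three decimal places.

Standardized effect: d = |μ_{treatment} − μ_{placebo}| / σ = |9.9 − 8.9| / 5.1 = 0.1961
Noncentrality parameter: δ = d / √(1/n₁ + 1/n₂) = 0.1961 / √(1/122 + 1/52) = 1.1840
Two-sided α = 0.05 → critical value z_{0.025} = 1.960.
Power = Φ(δ − 1.960) + Φ(−δ − 1.960) = Φ(-0.776) + Φ(-3.144) = 0.2189 + 0.0008 = 0.2197.
Type II error: β = 1 − power = 1 − 0.2197 = 0.7803.

β ≈ 0.780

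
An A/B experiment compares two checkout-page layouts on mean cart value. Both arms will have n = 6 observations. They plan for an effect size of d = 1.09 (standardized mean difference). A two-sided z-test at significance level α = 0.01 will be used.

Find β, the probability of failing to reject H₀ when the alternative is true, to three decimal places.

Noncentrality parameter: δ = d·√(n/2) = 1.09 × √(6/2) = 1.8879
Two-sided α = 0.01 → critical value z_{0.005} = 2.576.
Power = Φ(δ − 2.576) + Φ(−δ − 2.576) = Φ(-0.688) + Φ(-4.464) = 0.2458 + 0.0000 = 0.2458.
Type II error: β = 1 − power = 1 − 0.2458 = 0.7542.

β ≈ 0.754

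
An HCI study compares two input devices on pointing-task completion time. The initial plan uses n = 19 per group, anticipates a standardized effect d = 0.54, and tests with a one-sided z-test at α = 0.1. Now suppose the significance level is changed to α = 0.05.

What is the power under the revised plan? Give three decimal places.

Power ≈ 0.508

δ = d·√(n/2) = 0.54 × √(19/2) = 1.6644 (unchanged). New critical value: z_{0.05} = 1.645.
Revised power = P(Z > 1.645 − δ) = Φ(0.020) = 0.5078.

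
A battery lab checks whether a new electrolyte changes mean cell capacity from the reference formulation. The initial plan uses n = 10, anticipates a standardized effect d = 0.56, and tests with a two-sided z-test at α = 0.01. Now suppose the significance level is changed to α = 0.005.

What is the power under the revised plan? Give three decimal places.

δ = d·√n = 0.56 × √10 = 1.7709 (unchanged). New critical value: z_{0.0025} = 2.807.
Revised power = Φ(δ − 2.807) + Φ(−δ − 2.807) = Φ(-1.036) + Φ(-4.578) = 0.1501 + 0.0000 = 0.1501.

Power ≈ 0.150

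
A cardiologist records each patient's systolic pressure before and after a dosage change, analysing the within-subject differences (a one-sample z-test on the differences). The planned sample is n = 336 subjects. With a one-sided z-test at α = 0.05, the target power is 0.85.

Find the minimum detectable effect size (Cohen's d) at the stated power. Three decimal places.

d ≈ 0.146

Required noncentrality: δ = z_{0.05} + z_{0.15} = 1.645 + 1.036 = 2.681.
δ = d·√n ⇒ d = δ/√n = 2.681/√336 = 0.1463.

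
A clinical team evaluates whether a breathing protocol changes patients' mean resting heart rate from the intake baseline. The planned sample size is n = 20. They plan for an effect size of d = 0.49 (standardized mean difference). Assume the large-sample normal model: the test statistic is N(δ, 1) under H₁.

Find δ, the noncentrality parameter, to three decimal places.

δ ≈ 2.191

δ = d·√n = 0.49 × √20 = 2.1913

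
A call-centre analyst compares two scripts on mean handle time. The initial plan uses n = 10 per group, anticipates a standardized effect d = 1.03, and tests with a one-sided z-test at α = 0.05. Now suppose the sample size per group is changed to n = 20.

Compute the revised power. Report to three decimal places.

Power ≈ 0.947

With n = 20 per group: δ = d·√(n/2) = 1.03 × √(20/2) = 3.2571. Critical value z_{0.05} = 1.645.
Revised power = P(Z > 1.645 − δ) = Φ(1.612) = 0.9466.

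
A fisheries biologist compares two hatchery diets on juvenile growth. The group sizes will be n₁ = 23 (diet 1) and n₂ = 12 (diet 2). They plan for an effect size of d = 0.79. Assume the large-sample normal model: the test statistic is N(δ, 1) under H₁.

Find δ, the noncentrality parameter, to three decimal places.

δ ≈ 2.218

δ = d / √(1/n₁ + 1/n₂) = 0.79 / √(1/23 + 1/12) = 2.2184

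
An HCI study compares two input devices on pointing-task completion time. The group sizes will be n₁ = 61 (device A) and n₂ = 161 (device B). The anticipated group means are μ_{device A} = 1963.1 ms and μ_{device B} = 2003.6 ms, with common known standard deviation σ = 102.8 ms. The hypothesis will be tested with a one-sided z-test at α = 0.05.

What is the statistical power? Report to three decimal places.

Standardized effect: d = |μ_{device A} − μ_{device B}| / σ = |1963.1 − 2003.6| / 102.8 = 0.3940
Noncentrality parameter: δ = d / √(1/n₁ + 1/n₂) = 0.3940 / √(1/61 + 1/161) = 2.6204
Critical value for a one-sided test at α = 0.05: z_α = 1.645.
Power = P(Z > 1.645 − δ) = Φ(0.976) = 0.8353.

Power ≈ 0.835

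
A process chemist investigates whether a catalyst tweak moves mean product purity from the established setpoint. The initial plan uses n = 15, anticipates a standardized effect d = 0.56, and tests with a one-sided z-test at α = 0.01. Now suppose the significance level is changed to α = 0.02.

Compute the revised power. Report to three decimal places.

δ = d·√n = 0.56 × √15 = 2.1689 (unchanged). New critical value: z_{0.02} = 2.054.
Revised power = Φ(δ − 2.054) = Φ(0.115) = 0.5458.

Power ≈ 0.546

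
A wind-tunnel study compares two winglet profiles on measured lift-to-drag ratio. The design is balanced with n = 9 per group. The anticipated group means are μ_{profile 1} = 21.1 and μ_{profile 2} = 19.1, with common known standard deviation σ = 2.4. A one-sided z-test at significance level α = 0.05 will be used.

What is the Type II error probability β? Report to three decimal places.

β ≈ 0.451

Standardized effect: d = |μ_{profile 1} − μ_{profile 2}| / σ = |21.1 − 19.1| / 2.4 = 0.8333
Noncentrality parameter: λ = d·√(n/2) = 0.8333 × √(9/2) = 1.7678
Critical value for a one-sided test at α = 0.05: z_α = 1.645.
Power = Φ(λ − 1.645) = Φ(0.123) = 0.5489.
Type II error: β = 1 − power = 1 − 0.5489 = 0.4511.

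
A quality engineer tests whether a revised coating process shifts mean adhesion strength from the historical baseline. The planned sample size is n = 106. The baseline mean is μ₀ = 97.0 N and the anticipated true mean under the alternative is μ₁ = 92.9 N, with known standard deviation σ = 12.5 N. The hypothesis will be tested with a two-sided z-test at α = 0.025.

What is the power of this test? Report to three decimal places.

Standardized effect: d = |μ₁ − μ₀| / σ = |92.9 − 97.0| / 12.5 = 0.3280
Noncentrality parameter: δ = d·√n = 0.3280 × √106 = 3.3770
Critical value for a two-sided test at α = 0.025: z_{α/2} = 2.241.
Power = Φ(δ − 2.241) + Φ(−δ − 2.241) = Φ(1.136) + Φ(-5.618) = 0.8719 + 0.0000 = 0.8719.

Power ≈ 0.872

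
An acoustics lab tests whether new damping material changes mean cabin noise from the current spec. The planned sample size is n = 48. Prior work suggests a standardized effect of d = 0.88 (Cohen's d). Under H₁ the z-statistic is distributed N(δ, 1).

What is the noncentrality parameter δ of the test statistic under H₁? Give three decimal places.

δ ≈ 6.097

The noncentrality parameter scales effect size by the design's sample-size factor: δ = d·√n = 0.88 × √48 = 6.0968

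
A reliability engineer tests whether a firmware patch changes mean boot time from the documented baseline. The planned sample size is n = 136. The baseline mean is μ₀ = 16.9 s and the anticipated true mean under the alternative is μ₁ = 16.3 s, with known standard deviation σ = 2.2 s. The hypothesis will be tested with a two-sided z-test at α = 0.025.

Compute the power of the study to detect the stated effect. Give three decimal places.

Power ≈ 0.826

Standardized effect: d = |μ₁ − μ₀| / σ = |16.3 − 16.9| / 2.2 = 0.2727
Noncentrality parameter: δ = d·√n = 0.2727 × √136 = 3.1805
Critical value for a two-sided test at α = 0.025: z_{α/2} = 2.241.
Power = Φ(δ − 2.241) + Φ(−δ − 2.241) = Φ(0.939) + Φ(-5.422) = 0.8262 + 0.0000 = 0.8262.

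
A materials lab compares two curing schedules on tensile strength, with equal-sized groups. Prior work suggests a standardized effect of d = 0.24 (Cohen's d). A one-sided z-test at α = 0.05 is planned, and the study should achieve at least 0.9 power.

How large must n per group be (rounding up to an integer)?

n = 298 per group

Set Φ(δ − 1.645) = 0.9; then δ − 1.645 = Φ⁻¹(0.9) = 1.282, giving δ = 2.926.
δ = d·√(n/2) ⇒ n = 2(δ/d)² = 2 × (2.926 / 0.24)² = 297.36.
Round up to the next whole unit.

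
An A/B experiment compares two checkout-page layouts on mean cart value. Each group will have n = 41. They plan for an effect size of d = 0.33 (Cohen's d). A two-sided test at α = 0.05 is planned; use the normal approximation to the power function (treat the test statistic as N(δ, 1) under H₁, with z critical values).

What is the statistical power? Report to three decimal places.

Power ≈ 0.321

Noncentrality parameter: δ = d·√(n/2) = 0.33 × √(41/2) = 1.4941
Two-sided α = 0.05 → critical value z_{0.025} = 1.960.
Power = Φ(δ − 1.960) + Φ(−δ − 1.960) = Φ(-0.466) + Φ(-3.454) = 0.3207 + 0.0003 = 0.3209.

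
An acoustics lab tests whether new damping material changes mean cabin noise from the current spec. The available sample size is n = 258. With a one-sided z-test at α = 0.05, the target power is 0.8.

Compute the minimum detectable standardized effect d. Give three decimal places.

d ≈ 0.155

Need Φ(δ − 1.645) = 0.8, so δ = 1.645 + 0.842 = 2.486.
δ = d·√n ⇒ d = δ/√n = 2.486/√258 = 0.1548.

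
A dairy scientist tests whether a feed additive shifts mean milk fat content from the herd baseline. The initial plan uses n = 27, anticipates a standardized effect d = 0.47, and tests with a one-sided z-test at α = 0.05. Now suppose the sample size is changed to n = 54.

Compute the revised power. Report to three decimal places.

Power ≈ 0.965

With n = 54: δ = d·√n = 0.47 × √54 = 3.4538. Critical value z_{0.05} = 1.645.
Revised power = Φ(δ − 1.645) = Φ(1.809) = 0.9648.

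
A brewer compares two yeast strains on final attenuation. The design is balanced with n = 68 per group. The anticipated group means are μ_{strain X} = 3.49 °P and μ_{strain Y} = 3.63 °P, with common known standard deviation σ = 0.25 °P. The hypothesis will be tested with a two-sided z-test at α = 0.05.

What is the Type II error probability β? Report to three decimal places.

Standardized effect: d = |μ_{strain X} − μ_{strain Y}| / σ = |3.49 − 3.63| / 0.25 = 0.5600
Noncentrality parameter: λ = d·√(n/2) = 0.5600 × √(68/2) = 3.2653
Critical value for a two-sided test at α = 0.05: z_{α/2} = 1.960.
Power = Φ(λ − 1.960) + Φ(−λ − 1.960) = Φ(1.305) + Φ(-5.225) = 0.9041 + 0.0000 = 0.9041.
Type II error: β = 1 − power = 1 − 0.9041 = 0.0959.

β ≈ 0.096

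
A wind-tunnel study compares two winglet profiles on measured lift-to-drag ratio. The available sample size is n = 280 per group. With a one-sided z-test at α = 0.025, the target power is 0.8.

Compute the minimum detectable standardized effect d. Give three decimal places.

d ≈ 0.237

Required noncentrality: δ = z_{0.025} + z_{0.20} = 1.960 + 0.842 = 2.802.
δ = d·√(n/2) ⇒ d = δ/√(n/2) = 2.802/√(280/2) = 0.2368.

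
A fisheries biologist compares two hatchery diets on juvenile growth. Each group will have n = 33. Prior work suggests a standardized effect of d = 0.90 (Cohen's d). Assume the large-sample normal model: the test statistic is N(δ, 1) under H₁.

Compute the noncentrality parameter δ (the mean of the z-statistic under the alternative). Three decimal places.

δ ≈ 3.656

δ = d·√(n/2) = 0.90 × √(33/2) = 3.6558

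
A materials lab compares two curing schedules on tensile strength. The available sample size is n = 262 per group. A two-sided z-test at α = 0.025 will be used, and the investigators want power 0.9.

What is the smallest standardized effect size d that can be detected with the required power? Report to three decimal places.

Required noncentrality: δ = z_{0.0125} + z_{0.10} = 2.241 + 1.282 = 3.523.
(Lower-tail contribution to power is negligible for δ > 0.)
δ = d·√(n/2) ⇒ d = δ/√(n/2) = 3.523/√(262/2) = 0.3078.

d ≈ 0.308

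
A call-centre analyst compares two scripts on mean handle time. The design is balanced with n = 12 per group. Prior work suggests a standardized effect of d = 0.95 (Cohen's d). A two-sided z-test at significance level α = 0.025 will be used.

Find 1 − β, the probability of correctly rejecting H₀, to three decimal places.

Power ≈ 0.534

Noncentrality parameter: δ = d·√(n/2) = 0.95 × √(12/2) = 2.3270
Two-sided α = 0.025 → critical value z_{0.0125} = 2.241.
Power = Φ(δ − 2.241) + Φ(−δ − 2.241) = Φ(0.086) + Φ(-4.568) = 0.5341 + 0.0000 = 0.5341.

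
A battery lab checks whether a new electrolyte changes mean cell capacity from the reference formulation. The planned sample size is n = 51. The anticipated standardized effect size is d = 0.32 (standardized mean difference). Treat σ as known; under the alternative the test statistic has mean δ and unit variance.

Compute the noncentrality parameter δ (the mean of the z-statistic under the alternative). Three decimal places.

δ ≈ 2.285

The noncentrality parameter scales effect size by the design's sample-size factor: δ = d·√n = 0.32 × √51 = 2.2853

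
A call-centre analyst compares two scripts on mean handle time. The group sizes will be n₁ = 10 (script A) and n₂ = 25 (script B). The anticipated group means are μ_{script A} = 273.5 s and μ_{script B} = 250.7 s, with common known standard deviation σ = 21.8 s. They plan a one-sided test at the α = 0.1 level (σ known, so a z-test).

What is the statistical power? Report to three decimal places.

Power ≈ 0.935

Standardized effect: d = |μ_{script A} − μ_{script B}| / σ = |273.5 − 250.7| / 21.8 = 1.0459
Noncentrality parameter: δ = d / √(1/n₁ + 1/n₂) = 1.0459 / √(1/10 + 1/25) = 2.7952
Critical value for a one-sided test at α = 0.1: z_α = 1.282.
Power = P(Z > 1.282 − δ) = Φ(1.514) = 0.9349.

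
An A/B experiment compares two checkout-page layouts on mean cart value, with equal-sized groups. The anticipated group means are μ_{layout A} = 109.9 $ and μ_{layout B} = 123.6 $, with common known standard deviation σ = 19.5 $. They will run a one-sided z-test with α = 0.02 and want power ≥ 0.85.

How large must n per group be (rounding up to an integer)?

n = 39 per group

Standardized effect: d = |μ_{layout A} − μ_{layout B}| / σ = |109.9 − 123.6| / 19.5 = 0.7026
Set Φ(δ − 2.054) = 0.85; then δ − 2.054 = Φ⁻¹(0.85) = 1.036, giving δ = 3.090.
δ = d·√(n/2) ⇒ n = 2(δ/d)² = 2 × (3.090 / 0.7026)² = 38.69.
Rounding up, n = 39 per group.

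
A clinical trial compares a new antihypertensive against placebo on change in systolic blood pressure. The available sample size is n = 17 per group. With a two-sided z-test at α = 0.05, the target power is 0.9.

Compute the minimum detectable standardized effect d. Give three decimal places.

Required noncentrality: δ = z_{0.025} + z_{0.10} = 1.960 + 1.282 = 3.242.
(Lower-tail contribution to power is negligible for δ > 0.)
δ = d·√(n/2) ⇒ d = δ/√(n/2) = 3.242/√(17/2) = 1.1118.

d ≈ 1.112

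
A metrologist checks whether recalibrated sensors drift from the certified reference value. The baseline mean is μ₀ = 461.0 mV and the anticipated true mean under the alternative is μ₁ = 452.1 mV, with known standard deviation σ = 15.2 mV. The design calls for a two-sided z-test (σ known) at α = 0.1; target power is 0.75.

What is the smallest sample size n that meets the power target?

n = 16

Standardized effect: d = |μ₁ − μ₀| / σ = |452.1 − 461.0| / 15.2 = 0.5855
Set Φ(δ − 1.645) = 0.75; then δ − 1.645 = Φ⁻¹(0.75) = 0.674, giving δ = 2.319.
(Ignoring the negligible lower-tail rejection probability gives the usual closed-form inversion.)
δ = d·√n ⇒ n = (δ/d)² = (2.319 / 0.5855)² = 15.69.
Rounding up, n = 16.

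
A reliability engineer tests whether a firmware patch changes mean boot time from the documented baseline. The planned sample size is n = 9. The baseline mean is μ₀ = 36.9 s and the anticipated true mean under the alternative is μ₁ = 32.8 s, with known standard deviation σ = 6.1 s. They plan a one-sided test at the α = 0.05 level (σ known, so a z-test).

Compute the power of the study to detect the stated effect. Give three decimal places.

Power ≈ 0.645

Standardized effect: d = |μ₁ − μ₀| / σ = |32.8 − 36.9| / 6.1 = 0.6721
Noncentrality parameter: δ = d·√n = 0.6721 × √9 = 2.0164
One-sided α = 0.05 → critical value z_{0.05} = 1.645.
Power = P(Z > 1.645 − δ) = Φ(0.372) = 0.6449.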